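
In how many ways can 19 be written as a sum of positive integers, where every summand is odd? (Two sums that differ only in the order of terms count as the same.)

54

A partial list (first 12 by largest part):
19
17+1+1
15+3+1
15+1+1+1+1
13+5+1
13+3+3
13+3+1+1+1
13+1+1+1+1+1+1
11+7+1
11+5+3
11+5+1+1+1
11+3+3+1+1
…and 42 more, for 54 total.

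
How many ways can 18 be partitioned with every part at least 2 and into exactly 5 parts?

Enumerating:
10 + 2 + 2 + 2 + 2
9 + 3 + 2 + 2 + 2
8 + 4 + 2 + 2 + 2
8 + 3 + 3 + 2 + 2
7 + 5 + 2 + 2 + 2
7 + 4 + 3 + 2 + 2
7 + 3 + 3 + 3 + 2
6 + 6 + 2 + 2 + 2
6 + 5 + 3 + 2 + 2
6 + 4 + 4 + 2 + 2
6 + 4 + 3 + 3 + 2
6 + 3 + 3 + 3 + 3
5 + 5 + 4 + 2 + 2
5 + 5 + 3 + 3 + 2
5 + 4 + 4 + 3 + 2
5 + 4 + 3 + 3 + 3
4 + 4 + 4 + 4 + 2
4 + 4 + 4 + 3 + 3

18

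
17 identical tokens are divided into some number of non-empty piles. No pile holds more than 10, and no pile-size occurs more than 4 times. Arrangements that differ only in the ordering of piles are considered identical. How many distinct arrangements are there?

A full systematic count gives 177.

177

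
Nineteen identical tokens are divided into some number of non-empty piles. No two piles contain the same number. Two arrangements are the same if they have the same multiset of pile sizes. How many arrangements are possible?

A partial list (first 12 by largest part):
19
18,1
17,2
16,3
16,2,1
15,4
15,3,1
14,5
14,4,1
14,3,2
13,6
13,5,1
…and 42 more, for 54 total.

54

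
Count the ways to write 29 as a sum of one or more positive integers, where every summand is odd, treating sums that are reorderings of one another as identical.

Systematic enumeration (by largest part, then next-largest, …) yields 256.

256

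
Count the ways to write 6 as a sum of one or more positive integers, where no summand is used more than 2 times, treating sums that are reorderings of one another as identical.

7

Listing the qualifying partitions of 6:
6
1, 5
2, 4
1, 1, 4
3, 3
1, 2, 3
1, 1, 2, 2
That's 7 in total.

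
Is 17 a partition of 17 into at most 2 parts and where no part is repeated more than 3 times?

Yes

The parts sum to 17, and the condition 'there are at most 2 summands' holds; the condition 'no summand is used more than 3 times' holds.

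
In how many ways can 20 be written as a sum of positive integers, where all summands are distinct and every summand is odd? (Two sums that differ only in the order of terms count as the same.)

7

Listing the qualifying partitions of 20:
19 + 1
17 + 3
15 + 5
13 + 7
11 + 9
11 + 5 + 3 + 1
9 + 7 + 3 + 1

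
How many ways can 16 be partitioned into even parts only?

22

Enumerating:
16
14+2
12+4
12+2+2
10+6
10+4+2
10+2+2+2
8+8
8+6+2
8+4+4
8+4+2+2
8+2+2+2+2
6+6+4
6+6+2+2
6+4+4+2
6+4+2+2+2
6+2+2+2+2+2
4+4+4+4
4+4+4+2+2
4+4+2+2+2+2
4+2+2+2+2+2+2
2+2+2+2+2+2+2+2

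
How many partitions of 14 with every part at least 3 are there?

13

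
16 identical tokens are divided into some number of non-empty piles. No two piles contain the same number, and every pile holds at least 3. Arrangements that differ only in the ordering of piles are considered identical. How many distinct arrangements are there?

Enumerating:
16
3+13
4+12
5+11
6+10
7+9
3+4+9
3+5+8
3+6+7
4+5+7
Counting gives 10.

10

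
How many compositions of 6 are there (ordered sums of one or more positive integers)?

Each of the 5 gaps between 6 units is either a break or not: 2^5 = 32.

32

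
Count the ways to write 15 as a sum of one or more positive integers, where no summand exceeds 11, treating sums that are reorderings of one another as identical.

169

Counting exhaustively, 169 partitions satisfy the conditions.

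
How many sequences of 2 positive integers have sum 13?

Equivalently, choose which 1 of the 12 gaps become plus signs: C(12,1) = 12.

12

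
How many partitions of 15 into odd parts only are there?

27

A partial list (first 12 by largest part):
15
13 + 1 + 1
11 + 3 + 1
11 + 1 + 1 + 1 + 1
9 + 5 + 1
9 + 3 + 3
9 + 3 + 1 + 1 + 1
9 + 1 + 1 + 1 + 1 + 1 + 1
7 + 7 + 1
7 + 5 + 3
7 + 5 + 1 + 1 + 1
7 + 3 + 3 + 1 + 1
…and 15 more, for 27 total.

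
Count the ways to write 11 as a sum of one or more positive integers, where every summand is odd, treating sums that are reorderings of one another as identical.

Listing the qualifying partitions of 11:
11
9 + 1 + 1
7 + 3 + 1
7 + 1 + 1 + 1 + 1
5 + 5 + 1
5 + 3 + 3
5 + 3 + 1 + 1 + 1
5 + 1 + 1 + 1 + 1 + 1 + 1
3 + 3 + 3 + 1 + 1
3 + 3 + 1 + 1 + 1 + 1 + 1
3 + 1 + 1 + 1 + 1 + 1 + 1 + 1 + 1
1 + 1 + 1 + 1 + 1 + 1 + 1 + 1 + 1 + 1 + 1
That's 12 in total.

12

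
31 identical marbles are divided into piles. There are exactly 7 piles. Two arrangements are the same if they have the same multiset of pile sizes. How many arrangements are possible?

733

There are 733 such partitions.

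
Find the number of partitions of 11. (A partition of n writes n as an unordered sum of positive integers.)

56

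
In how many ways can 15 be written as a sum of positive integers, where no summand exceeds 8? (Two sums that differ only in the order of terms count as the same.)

There are 146 such partitions.

146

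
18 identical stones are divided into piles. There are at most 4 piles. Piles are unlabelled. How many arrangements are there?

There are 84 such partitions.

84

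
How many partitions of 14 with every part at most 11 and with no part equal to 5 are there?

101

Counting exhaustively, 101 partitions satisfy the conditions.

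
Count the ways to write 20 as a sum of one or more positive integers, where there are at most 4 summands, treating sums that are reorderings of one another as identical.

108

There are 108 such partitions.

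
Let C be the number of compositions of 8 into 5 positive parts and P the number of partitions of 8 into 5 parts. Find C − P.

32

Compositions: C(7,4) = 35.
Unordered (partitions into 5 parts): 3.
Difference: 35 − 3 = 32.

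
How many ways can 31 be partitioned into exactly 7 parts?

Direct enumeration gives 733 partitions.

733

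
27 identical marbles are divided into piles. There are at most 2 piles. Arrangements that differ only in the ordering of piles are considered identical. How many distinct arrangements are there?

14

The partitions of 27 that satisfy the conditions:
27
26, 1
25, 2
24, 3
23, 4
22, 5
21, 6
20, 7
19, 8
18, 9
17, 10
16, 11
15, 12
14, 13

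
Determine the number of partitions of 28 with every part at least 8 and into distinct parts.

They are:
28
20,8
19,9
18,10
17,11
16,12
15,13
11,9,8
That's 8 in total.

8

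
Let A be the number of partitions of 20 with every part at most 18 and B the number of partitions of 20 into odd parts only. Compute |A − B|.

Partitions of 20 with every part at most 18: 625.
Partitions of 20 into odd parts only: 64.
|625 − 64| = 561.

561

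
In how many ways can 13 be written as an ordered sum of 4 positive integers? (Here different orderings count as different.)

A composition of 13 into 4 positive parts is chosen by placing 3 dividers among the 12 gaps between 13 units: C(12,3) = 220.

220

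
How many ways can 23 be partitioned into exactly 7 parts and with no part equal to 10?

Systematic enumeration (by largest part, then next-largest, …) yields 150.

150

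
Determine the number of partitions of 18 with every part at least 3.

33

There are too many to list fully; the first 12 (by largest part) are:
18
15,3
14,4
13,5
12,6
12,3,3
11,7
11,4,3
10,8
10,5,3
10,4,4
9,9
…and 21 more, for 33 total.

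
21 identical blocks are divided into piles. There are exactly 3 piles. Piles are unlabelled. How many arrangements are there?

37

A partial list (first 12 by largest part):
19, 1, 1
18, 2, 1
17, 3, 1
17, 2, 2
16, 4, 1
16, 3, 2
15, 5, 1
15, 4, 2
15, 3, 3
14, 6, 1
14, 5, 2
14, 4, 3
…and 25 more, for 37 total.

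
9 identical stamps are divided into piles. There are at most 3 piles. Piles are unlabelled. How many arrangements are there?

Listing the qualifying partitions of 9:
9
8, 1
7, 2
7, 1, 1
6, 3
6, 2, 1
5, 4
5, 3, 1
5, 2, 2
4, 4, 1
4, 3, 2
3, 3, 3

12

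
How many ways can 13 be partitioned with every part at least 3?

10

Listing the qualifying partitions of 13:
13
3 + 10
4 + 9
5 + 8
6 + 7
3 + 3 + 7
3 + 4 + 6
3 + 5 + 5
4 + 4 + 5
3 + 3 + 3 + 4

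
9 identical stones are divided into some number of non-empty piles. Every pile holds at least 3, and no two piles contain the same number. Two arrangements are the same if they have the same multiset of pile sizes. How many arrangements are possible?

Enumerating:
9
6+3
5+4
That's 3 in total.

3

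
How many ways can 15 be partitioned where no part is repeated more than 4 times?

127

Direct enumeration gives 127 partitions.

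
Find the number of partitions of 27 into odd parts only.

Systematic enumeration (by largest part, then next-largest, …) yields 192.

192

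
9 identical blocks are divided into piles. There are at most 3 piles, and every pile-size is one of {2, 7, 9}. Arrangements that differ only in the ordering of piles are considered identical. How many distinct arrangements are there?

The partitions of 9 that satisfy the conditions:
9
7 + 2
That's 2 in total.

2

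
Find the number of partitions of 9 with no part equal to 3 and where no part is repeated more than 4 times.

Listing the qualifying partitions of 9:
9
8 + 1
7 + 2
7 + 1 + 1
6 + 2 + 1
6 + 1 + 1 + 1
5 + 4
5 + 2 + 2
5 + 2 + 1 + 1
5 + 1 + 1 + 1 + 1
4 + 4 + 1
4 + 2 + 2 + 1
4 + 2 + 1 + 1 + 1
2 + 2 + 2 + 2 + 1
2 + 2 + 2 + 1 + 1 + 1
That's 15 in total.

15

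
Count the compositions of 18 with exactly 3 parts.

136

Place 2 bars in the 17 internal gaps of a row of 18 dots: C(17,2) = 136.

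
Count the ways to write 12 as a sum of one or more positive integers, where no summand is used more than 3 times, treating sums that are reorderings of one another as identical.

There are too many to list fully; the first 12 (by largest part) are:
12
11 + 1
10 + 2
10 + 1 + 1
9 + 3
9 + 2 + 1
9 + 1 + 1 + 1
8 + 4
8 + 3 + 1
8 + 2 + 2
8 + 2 + 1 + 1
7 + 5
…and 38 more, for 50 total.

50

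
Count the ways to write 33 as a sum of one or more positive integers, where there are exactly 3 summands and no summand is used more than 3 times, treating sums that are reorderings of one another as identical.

91

There are 91 such partitions.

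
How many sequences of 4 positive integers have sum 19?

816

Equivalently, choose which 3 of the 18 gaps become plus signs: C(18,3) = 816.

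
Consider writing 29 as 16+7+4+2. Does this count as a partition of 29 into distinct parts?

The parts sum to 29, and the condition 'all summands are distinct' holds.

Yes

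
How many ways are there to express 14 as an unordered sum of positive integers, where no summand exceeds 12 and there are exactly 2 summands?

Enumerating:
12+2
11+3
10+4
9+5
8+6
7+7
Counting gives 6.

6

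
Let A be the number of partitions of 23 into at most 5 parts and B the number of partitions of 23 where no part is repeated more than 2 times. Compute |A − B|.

Partitions of 23 into at most 5 parts: 291.
Partitions of 23 where no part is repeated more than 2 times: 355.
|291 − 355| = 64.

64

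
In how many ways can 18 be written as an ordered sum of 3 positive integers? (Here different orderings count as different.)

By stars and bars with positive parts, the count is C(17,2) = 136.

136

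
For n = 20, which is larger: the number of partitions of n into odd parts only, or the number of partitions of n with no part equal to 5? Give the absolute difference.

387

Partitions of 20 into odd parts only: 64.
Partitions of 20 with no part equal to 5: 451.
|64 − 451| = 387.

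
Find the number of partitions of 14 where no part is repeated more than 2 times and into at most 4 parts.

There are too many to list fully; the first 12 (by largest part) are:
14
13 + 1
12 + 2
12 + 1 + 1
11 + 3
11 + 2 + 1
10 + 4
10 + 3 + 1
10 + 2 + 2
10 + 2 + 1 + 1
9 + 5
9 + 4 + 1
…and 31 more, for 43 total.

43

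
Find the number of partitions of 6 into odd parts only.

4

Enumerating:
5,1
3,3
3,1,1,1
1,1,1,1,1,1
Counting gives 4.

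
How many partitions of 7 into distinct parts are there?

The partitions of 7 that satisfy the conditions:
7
1,6
2,5
3,4
1,2,4
Counting gives 5.

5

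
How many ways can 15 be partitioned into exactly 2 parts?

7

Listing the qualifying partitions of 15:
14, 1
13, 2
12, 3
11, 4
10, 5
9, 6
8, 7
That's 7 in total.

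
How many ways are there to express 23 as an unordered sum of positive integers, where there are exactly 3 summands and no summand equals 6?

36

There are too many to list fully; the first 12 (by largest part) are:
1+1+21
1+2+20
1+3+19
2+2+19
1+4+18
2+3+18
1+5+17
2+4+17
3+3+17
2+5+16
3+4+16
1+7+15
…and 24 more, for 36 total.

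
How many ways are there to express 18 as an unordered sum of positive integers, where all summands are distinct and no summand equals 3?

A partial list (first 12 by largest part):
18
1+17
2+16
1+2+15
4+14
5+13
1+4+13
6+12
1+5+12
2+4+12
7+11
1+6+11
…and 17 more, for 29 total.

29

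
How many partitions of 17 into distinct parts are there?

A partial list (first 12 by largest part):
17
16 + 1
15 + 2
14 + 3
14 + 2 + 1
13 + 4
13 + 3 + 1
12 + 5
12 + 4 + 1
12 + 3 + 2
11 + 6
11 + 5 + 1
…and 26 more, for 38 total.

38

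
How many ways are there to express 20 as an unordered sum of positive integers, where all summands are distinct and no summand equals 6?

47

A partial list (first 12 by largest part):
20
1, 19
2, 18
3, 17
1, 2, 17
4, 16
1, 3, 16
5, 15
1, 4, 15
2, 3, 15
1, 5, 14
2, 4, 14
…and 35 more, for 47 total.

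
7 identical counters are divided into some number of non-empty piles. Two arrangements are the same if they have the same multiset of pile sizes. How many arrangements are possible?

15

They are:
7
1, 6
2, 5
1, 1, 5
3, 4
1, 2, 4
1, 1, 1, 4
1, 3, 3
2, 2, 3
1, 1, 2, 3
1, 1, 1, 1, 3
1, 2, 2, 2
1, 1, 1, 2, 2
1, 1, 1, 1, 1, 2
1, 1, 1, 1, 1, 1, 1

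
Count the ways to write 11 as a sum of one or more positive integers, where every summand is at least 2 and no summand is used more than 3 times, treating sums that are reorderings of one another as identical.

Listing the qualifying partitions of 11:
11
9, 2
8, 3
7, 4
7, 2, 2
6, 5
6, 3, 2
5, 4, 2
5, 3, 3
5, 2, 2, 2
4, 4, 3
4, 3, 2, 2
3, 3, 3, 2

13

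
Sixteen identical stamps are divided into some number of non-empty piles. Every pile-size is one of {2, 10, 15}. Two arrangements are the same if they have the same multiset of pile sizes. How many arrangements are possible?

2

They are:
2, 2, 2, 10
2, 2, 2, 2, 2, 2, 2, 2
That's 2 in total.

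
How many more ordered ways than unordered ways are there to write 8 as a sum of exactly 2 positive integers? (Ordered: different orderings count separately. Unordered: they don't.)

Compositions: C(7,1) = 7.
Partitions of 8 into exactly 2 parts: 4.
Difference: 7 − 4 = 3.

3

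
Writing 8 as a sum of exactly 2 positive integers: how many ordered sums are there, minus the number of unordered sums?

3

Ordered (compositions into 2 parts): C(7,1) = 7.
Unordered (partitions into 2 parts): 4.
Difference: 7 − 4 = 3.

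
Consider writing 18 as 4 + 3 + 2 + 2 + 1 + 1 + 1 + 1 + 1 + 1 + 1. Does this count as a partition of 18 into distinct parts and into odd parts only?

No

The parts sum to 18, and the condition 'all summands are distinct' is violated.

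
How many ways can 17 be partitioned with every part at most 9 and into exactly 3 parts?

12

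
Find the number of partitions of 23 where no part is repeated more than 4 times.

There are 769 such partitions.

769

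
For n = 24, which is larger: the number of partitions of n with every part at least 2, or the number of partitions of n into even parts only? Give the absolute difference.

243

Partitions of 24 with every part at least 2: 320.
Partitions of 24 into even parts only: 77.
|320 − 77| = 243.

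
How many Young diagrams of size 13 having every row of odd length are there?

Listing the qualifying partitions of 13:
13
11 + 1 + 1
9 + 3 + 1
9 + 1 + 1 + 1 + 1
7 + 5 + 1
7 + 3 + 3
7 + 3 + 1 + 1 + 1
7 + 1 + 1 + 1 + 1 + 1 + 1
5 + 5 + 3
5 + 5 + 1 + 1 + 1
5 + 3 + 3 + 1 + 1
5 + 3 + 1 + 1 + 1 + 1 + 1
5 + 1 + 1 + 1 + 1 + 1 + 1 + 1 + 1
3 + 3 + 3 + 3 + 1
3 + 3 + 3 + 1 + 1 + 1 + 1
3 + 3 + 1 + 1 + 1 + 1 + 1 + 1 + 1
3 + 1 + 1 + 1 + 1 + 1 + 1 + 1 + 1 + 1 + 1
1 + 1 + 1 + 1 + 1 + 1 + 1 + 1 + 1 + 1 + 1 + 1 + 1
Counting gives 18.

18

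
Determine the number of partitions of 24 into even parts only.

77

Systematic enumeration (by largest part, then next-largest, …) yields 77.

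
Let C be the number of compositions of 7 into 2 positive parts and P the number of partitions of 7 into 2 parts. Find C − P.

3

Compositions: C(6,1) = 6.
Unordered (partitions into 2 parts): 3.
Difference: 6 − 3 = 3.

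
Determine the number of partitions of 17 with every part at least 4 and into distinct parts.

8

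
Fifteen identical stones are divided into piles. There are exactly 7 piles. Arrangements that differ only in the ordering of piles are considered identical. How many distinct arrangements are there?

21

Enumerating:
9+1+1+1+1+1+1
8+2+1+1+1+1+1
7+3+1+1+1+1+1
7+2+2+1+1+1+1
6+4+1+1+1+1+1
6+3+2+1+1+1+1
6+2+2+2+1+1+1
5+5+1+1+1+1+1
5+4+2+1+1+1+1
5+3+3+1+1+1+1
5+3+2+2+1+1+1
5+2+2+2+2+1+1
4+4+3+1+1+1+1
4+4+2+2+1+1+1
4+3+3+2+1+1+1
4+3+2+2+2+1+1
4+2+2+2+2+2+1
3+3+3+3+1+1+1
3+3+3+2+2+1+1
3+3+2+2+2+2+1
3+2+2+2+2+2+2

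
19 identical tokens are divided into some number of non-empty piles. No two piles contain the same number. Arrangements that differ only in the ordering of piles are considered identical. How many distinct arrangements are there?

A partial list (first 12 by largest part):
19
18 + 1
17 + 2
16 + 3
16 + 2 + 1
15 + 4
15 + 3 + 1
14 + 5
14 + 4 + 1
14 + 3 + 2
13 + 6
13 + 5 + 1
…and 42 more, for 54 total.

54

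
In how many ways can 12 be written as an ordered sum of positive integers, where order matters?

2048

Each of the 11 gaps between 12 units is either a break or not: 2^11 = 2048.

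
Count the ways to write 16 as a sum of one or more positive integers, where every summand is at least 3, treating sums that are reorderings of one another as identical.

They are:
16
13+3
12+4
11+5
10+6
10+3+3
9+7
9+4+3
8+8
8+5+3
8+4+4
7+6+3
7+5+4
7+3+3+3
6+6+4
6+5+5
6+4+3+3
5+5+3+3
5+4+4+3
4+4+4+4
4+3+3+3+3
That's 21 in total.

21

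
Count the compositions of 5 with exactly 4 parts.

4

Equivalently, choose which 3 of the 4 gaps become plus signs: C(4,3) = 4.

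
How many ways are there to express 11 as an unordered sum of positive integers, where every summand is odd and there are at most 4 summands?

Enumerating:
11
9, 1, 1
7, 3, 1
5, 5, 1
5, 3, 3

5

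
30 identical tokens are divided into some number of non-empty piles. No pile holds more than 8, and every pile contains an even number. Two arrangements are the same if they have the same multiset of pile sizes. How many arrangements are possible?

A partial list (first 12 by largest part):
8+8+8+6
8+8+8+4+2
8+8+8+2+2+2
8+8+6+6+2
8+8+6+4+4
8+8+6+4+2+2
8+8+6+2+2+2+2
8+8+4+4+4+2
8+8+4+4+2+2+2
8+8+4+2+2+2+2+2
8+8+2+2+2+2+2+2+2
8+6+6+6+4
…and 42 more, for 54 total.

54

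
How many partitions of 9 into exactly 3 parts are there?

7

Listing the qualifying partitions of 9:
7+1+1
6+2+1
5+3+1
5+2+2
4+4+1
4+3+2
3+3+3
Counting gives 7.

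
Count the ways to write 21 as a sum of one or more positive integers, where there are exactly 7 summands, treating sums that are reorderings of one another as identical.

105

Systematic enumeration (by largest part, then next-largest, …) yields 105.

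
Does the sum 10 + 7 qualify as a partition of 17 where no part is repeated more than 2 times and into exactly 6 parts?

No

The parts sum to 17, and the condition 'there are exactly 6 summands' is violated.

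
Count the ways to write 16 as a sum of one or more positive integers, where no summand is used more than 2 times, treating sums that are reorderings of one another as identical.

Direct enumeration gives 89 partitions.

89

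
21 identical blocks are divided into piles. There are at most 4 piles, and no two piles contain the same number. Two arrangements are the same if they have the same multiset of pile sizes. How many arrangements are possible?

A partial list (first 12 by largest part):
21
20, 1
19, 2
18, 3
18, 2, 1
17, 4
17, 3, 1
16, 5
16, 4, 1
16, 3, 2
15, 6
15, 5, 1
…and 53 more, for 65 total.

65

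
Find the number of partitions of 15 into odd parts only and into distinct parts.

4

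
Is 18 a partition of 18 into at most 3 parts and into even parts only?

Yes

The parts sum to 18, and the condition 'there are at most 3 summands' holds; the condition 'every summand is even' holds.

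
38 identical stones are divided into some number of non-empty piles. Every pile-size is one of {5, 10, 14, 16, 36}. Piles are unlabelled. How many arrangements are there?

They are:
14 + 14 + 10
14 + 14 + 5 + 5

2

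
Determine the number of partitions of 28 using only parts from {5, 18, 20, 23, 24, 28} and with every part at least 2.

The partitions of 28 that satisfy the conditions:
28
23 + 5
18 + 5 + 5
Counting gives 3.

3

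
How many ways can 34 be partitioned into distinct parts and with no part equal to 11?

There are 422 such partitions.

422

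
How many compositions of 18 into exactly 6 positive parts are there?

6188

Equivalently, choose which 5 of the 17 gaps become plus signs: C(17,5) = 6188.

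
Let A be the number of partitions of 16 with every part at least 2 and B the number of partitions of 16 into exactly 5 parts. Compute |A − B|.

Partitions of 16 with every part at least 2: 55.
Partitions of 16 into exactly 5 parts: 37.
|55 − 37| = 18.

18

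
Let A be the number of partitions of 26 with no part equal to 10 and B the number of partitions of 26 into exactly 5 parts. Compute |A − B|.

Partitions of 26 with no part equal to 10: 2205.
Partitions of 26 into exactly 5 parts: 221.
|2205 − 221| = 1984.

1984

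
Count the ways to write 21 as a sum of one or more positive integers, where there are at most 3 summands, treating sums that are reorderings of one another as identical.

There are too many to list fully; the first 12 (by largest part) are:
21
20+1
19+2
19+1+1
18+3
18+2+1
17+4
17+3+1
17+2+2
16+5
16+4+1
16+3+2
…and 36 more, for 48 total.

48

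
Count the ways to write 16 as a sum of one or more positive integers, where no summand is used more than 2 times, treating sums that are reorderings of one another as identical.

89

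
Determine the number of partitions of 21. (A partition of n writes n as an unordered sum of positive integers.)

792

Counting exhaustively, 792 partitions satisfy the conditions.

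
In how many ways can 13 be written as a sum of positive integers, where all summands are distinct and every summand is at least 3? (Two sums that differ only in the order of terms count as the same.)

Enumerating:
13
3,10
4,9
5,8
6,7
3,4,6
That's 6 in total.

6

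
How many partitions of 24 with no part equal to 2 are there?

573

There are 573 such partitions.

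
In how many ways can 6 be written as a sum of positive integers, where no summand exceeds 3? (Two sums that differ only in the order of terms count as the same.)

The partitions of 6 that satisfy the conditions:
3+3
3+2+1
3+1+1+1
2+2+2
2+2+1+1
2+1+1+1+1
1+1+1+1+1+1

7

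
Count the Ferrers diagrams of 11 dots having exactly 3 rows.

The partitions of 11 that satisfy the conditions:
9 + 1 + 1
8 + 2 + 1
7 + 3 + 1
7 + 2 + 2
6 + 4 + 1
6 + 3 + 2
5 + 5 + 1
5 + 4 + 2
5 + 3 + 3
4 + 4 + 3

10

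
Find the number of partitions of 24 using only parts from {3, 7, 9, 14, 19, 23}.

They are:
14+7+3
9+9+3+3
9+3+3+3+3+3
7+7+7+3
3+3+3+3+3+3+3+3

5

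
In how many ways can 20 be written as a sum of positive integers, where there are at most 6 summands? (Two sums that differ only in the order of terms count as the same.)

There are 282 such partitions.

282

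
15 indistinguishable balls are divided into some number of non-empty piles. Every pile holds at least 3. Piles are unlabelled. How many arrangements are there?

Enumerating:
15
12, 3
11, 4
10, 5
9, 6
9, 3, 3
8, 7
8, 4, 3
7, 5, 3
7, 4, 4
6, 6, 3
6, 5, 4
6, 3, 3, 3
5, 5, 5
5, 4, 3, 3
4, 4, 4, 3
3, 3, 3, 3, 3

17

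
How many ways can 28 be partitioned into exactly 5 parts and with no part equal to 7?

219

Systematic enumeration (by largest part, then next-largest, …) yields 219.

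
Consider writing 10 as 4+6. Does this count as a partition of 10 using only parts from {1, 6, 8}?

No

The parts sum to 10, and the condition 'each summand belongs to {1, 6, 8}' is violated.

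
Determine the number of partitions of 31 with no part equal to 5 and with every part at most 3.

96

A full systematic count gives 96.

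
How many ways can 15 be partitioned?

Counting exhaustively, 176 partitions satisfy the conditions.

176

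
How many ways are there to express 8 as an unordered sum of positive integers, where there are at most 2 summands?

5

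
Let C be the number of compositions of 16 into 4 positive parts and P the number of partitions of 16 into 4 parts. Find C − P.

Ordered (compositions into 4 parts): C(15,3) = 455.
Unordered (partitions into 4 parts): 34.
Difference: 455 − 34 = 421.

421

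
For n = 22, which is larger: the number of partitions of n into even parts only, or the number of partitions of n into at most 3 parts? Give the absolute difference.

4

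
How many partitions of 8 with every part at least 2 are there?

Listing the qualifying partitions of 8:
8
6+2
5+3
4+4
4+2+2
3+3+2
2+2+2+2
Counting gives 7.

7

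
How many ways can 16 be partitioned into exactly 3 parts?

21

The partitions of 16 that satisfy the conditions:
14 + 1 + 1
13 + 2 + 1
12 + 3 + 1
12 + 2 + 2
11 + 4 + 1
11 + 3 + 2
10 + 5 + 1
10 + 4 + 2
10 + 3 + 3
9 + 6 + 1
9 + 5 + 2
9 + 4 + 3
8 + 7 + 1
8 + 6 + 2
8 + 5 + 3
8 + 4 + 4
7 + 7 + 2
7 + 6 + 3
7 + 5 + 4
6 + 6 + 4
6 + 5 + 5
Counting gives 21.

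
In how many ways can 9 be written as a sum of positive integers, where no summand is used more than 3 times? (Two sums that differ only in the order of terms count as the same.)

22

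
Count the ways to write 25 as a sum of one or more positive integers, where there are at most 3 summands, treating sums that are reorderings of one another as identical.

There are too many to list fully; the first 12 (by largest part) are:
25
1+24
2+23
1+1+23
3+22
1+2+22
4+21
1+3+21
2+2+21
5+20
1+4+20
2+3+20
…and 53 more, for 65 total.

65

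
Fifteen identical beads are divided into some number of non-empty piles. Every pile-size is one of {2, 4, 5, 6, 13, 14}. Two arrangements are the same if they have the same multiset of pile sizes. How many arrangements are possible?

They are:
13, 2
6, 5, 4
6, 5, 2, 2
5, 5, 5
5, 4, 4, 2
5, 4, 2, 2, 2
5, 2, 2, 2, 2, 2

7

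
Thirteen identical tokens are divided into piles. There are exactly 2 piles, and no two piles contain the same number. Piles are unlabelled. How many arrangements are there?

6

The partitions of 13 that satisfy the conditions:
12 + 1
11 + 2
10 + 3
9 + 4
8 + 5
7 + 6
Counting gives 6.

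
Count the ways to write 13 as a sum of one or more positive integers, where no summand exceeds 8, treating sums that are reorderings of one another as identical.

89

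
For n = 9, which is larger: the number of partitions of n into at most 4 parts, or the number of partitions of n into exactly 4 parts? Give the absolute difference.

Partitions of 9 into at most 4 parts: 18.
Partitions of 9 into exactly 4 parts: 6.
|18 − 6| = 12.

12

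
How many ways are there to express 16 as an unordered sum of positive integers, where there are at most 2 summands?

9

Listing the qualifying partitions of 16:
16
15, 1
14, 2
13, 3
12, 4
11, 5
10, 6
9, 7
8, 8
That's 9 in total.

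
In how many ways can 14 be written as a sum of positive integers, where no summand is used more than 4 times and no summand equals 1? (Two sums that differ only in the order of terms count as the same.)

There are too many to list fully; the first 12 (by largest part) are:
14
12,2
11,3
10,4
10,2,2
9,5
9,3,2
8,6
8,4,2
8,3,3
8,2,2,2
7,7
…and 20 more, for 32 total.

32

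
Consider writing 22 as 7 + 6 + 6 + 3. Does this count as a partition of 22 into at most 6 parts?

Yes

The parts sum to 22, and the condition 'there are at most 6 summands' holds.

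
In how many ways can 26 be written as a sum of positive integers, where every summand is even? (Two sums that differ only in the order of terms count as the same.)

101

Enumerating by decreasing first part gives 101 partitions in all.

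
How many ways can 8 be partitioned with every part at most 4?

Listing the qualifying partitions of 8:
4,4
4,3,1
4,2,2
4,2,1,1
4,1,1,1,1
3,3,2
3,3,1,1
3,2,2,1
3,2,1,1,1
3,1,1,1,1,1
2,2,2,2
2,2,2,1,1
2,2,1,1,1,1
2,1,1,1,1,1,1
1,1,1,1,1,1,1,1

15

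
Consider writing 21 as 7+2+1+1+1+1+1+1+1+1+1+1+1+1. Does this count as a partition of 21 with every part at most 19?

Yes

The parts sum to 21, and the condition 'no summand exceeds 19' holds.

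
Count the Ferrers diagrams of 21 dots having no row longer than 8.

525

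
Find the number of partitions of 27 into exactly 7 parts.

364

Systematic enumeration (by largest part, then next-largest, …) yields 364.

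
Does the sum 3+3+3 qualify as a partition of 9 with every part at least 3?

The parts sum to 9, and the condition 'every summand is at least 3' holds.

Yes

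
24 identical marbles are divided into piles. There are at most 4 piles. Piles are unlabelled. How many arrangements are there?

169

There are 169 such partitions.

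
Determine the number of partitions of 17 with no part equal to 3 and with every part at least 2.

There are too many to list fully; the first 12 (by largest part) are:
17
15+2
13+4
13+2+2
12+5
11+6
11+4+2
11+2+2+2
10+7
10+5+2
9+8
9+6+2
…and 20 more, for 32 total.

32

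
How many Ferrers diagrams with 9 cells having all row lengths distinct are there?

8

Listing the qualifying partitions of 9:
9
8 + 1
7 + 2
6 + 3
6 + 2 + 1
5 + 4
5 + 3 + 1
4 + 3 + 2
Counting gives 8.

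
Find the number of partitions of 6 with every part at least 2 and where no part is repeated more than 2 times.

3

The partitions of 6 that satisfy the conditions:
6
4, 2
3, 3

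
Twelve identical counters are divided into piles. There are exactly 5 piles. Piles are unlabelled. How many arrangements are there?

13

Listing the qualifying partitions of 12:
8,1,1,1,1
7,2,1,1,1
6,3,1,1,1
6,2,2,1,1
5,4,1,1,1
5,3,2,1,1
5,2,2,2,1
4,4,2,1,1
4,3,3,1,1
4,3,2,2,1
4,2,2,2,2
3,3,3,2,1
3,3,2,2,2
That's 13 in total.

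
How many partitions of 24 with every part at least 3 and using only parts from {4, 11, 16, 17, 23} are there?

Listing the qualifying partitions of 24:
4+4+16
4+4+4+4+4+4
That's 2 in total.

2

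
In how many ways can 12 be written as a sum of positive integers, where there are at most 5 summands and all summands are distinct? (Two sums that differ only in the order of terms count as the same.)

15

The partitions of 12 that satisfy the conditions:
12
1+11
2+10
3+9
1+2+9
4+8
1+3+8
5+7
1+4+7
2+3+7
1+5+6
2+4+6
1+2+3+6
3+4+5
1+2+4+5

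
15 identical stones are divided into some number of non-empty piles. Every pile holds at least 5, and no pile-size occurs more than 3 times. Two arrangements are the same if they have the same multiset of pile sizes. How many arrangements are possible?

Enumerating:
15
10 + 5
9 + 6
8 + 7
5 + 5 + 5
That's 5 in total.

5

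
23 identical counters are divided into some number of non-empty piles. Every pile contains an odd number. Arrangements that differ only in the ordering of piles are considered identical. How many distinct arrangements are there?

104

A full systematic count gives 104.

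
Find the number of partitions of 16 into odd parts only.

A partial list (first 12 by largest part):
15,1
13,3
13,1,1,1
11,5
11,3,1,1
11,1,1,1,1,1
9,7
9,5,1,1
9,3,3,1
9,3,1,1,1,1
9,1,1,1,1,1,1,1
7,7,1,1
…and 20 more, for 32 total.

32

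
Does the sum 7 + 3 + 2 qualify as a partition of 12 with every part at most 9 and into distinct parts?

Yes

The parts sum to 12, and the condition 'no summand exceeds 9' holds; the condition 'all summands are distinct' holds.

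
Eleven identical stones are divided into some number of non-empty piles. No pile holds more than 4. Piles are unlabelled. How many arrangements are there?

27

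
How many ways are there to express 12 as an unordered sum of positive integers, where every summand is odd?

Listing the qualifying partitions of 12:
11+1
9+3
9+1+1+1
7+5
7+3+1+1
7+1+1+1+1+1
5+5+1+1
5+3+3+1
5+3+1+1+1+1
5+1+1+1+1+1+1+1
3+3+3+3
3+3+3+1+1+1
3+3+1+1+1+1+1+1
3+1+1+1+1+1+1+1+1+1
1+1+1+1+1+1+1+1+1+1+1+1
That's 15 in total.

15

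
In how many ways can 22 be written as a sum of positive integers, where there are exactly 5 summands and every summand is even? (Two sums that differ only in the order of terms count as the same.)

10

Enumerating:
14, 2, 2, 2, 2
12, 4, 2, 2, 2
10, 6, 2, 2, 2
10, 4, 4, 2, 2
8, 8, 2, 2, 2
8, 6, 4, 2, 2
8, 4, 4, 4, 2
6, 6, 6, 2, 2
6, 6, 4, 4, 2
6, 4, 4, 4, 4
That's 10 in total.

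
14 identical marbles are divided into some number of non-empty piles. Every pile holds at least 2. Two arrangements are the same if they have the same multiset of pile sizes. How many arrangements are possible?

There are too many to list fully; the first 12 (by largest part) are:
14
12,2
11,3
10,4
10,2,2
9,5
9,3,2
8,6
8,4,2
8,3,3
8,2,2,2
7,7
…and 22 more, for 34 total.

34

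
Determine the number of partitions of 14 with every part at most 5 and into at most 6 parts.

A partial list (first 12 by largest part):
5+5+4
5+5+3+1
5+5+2+2
5+5+2+1+1
5+5+1+1+1+1
5+4+4+1
5+4+3+2
5+4+3+1+1
5+4+2+2+1
5+4+2+1+1+1
5+3+3+3
5+3+3+2+1
…and 20 more, for 32 total.

32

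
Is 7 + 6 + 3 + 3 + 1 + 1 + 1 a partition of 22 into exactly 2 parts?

The parts sum to 22, and the condition 'there are exactly 2 summands' is violated.

No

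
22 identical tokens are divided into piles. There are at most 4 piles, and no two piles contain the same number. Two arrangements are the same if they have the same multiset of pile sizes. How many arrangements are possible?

Enumerating by decreasing first part gives 75 partitions in all.

75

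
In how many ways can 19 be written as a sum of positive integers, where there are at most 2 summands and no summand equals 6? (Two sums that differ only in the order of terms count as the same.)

9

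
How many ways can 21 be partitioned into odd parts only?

76

A full systematic count gives 76.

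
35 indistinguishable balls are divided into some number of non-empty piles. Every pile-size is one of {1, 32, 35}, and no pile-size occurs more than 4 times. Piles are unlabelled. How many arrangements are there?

Listing the qualifying partitions of 35:
35
32 + 1 + 1 + 1
That's 2 in total.

2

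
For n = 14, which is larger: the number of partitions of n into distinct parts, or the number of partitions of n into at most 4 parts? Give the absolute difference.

25

Partitions of 14 into distinct parts: 22.
Partitions of 14 into at most 4 parts: 47.
|22 − 47| = 25.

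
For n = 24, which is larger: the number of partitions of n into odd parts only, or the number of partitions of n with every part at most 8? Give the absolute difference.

Partitions of 24 into odd parts only: 122.
Partitions of 24 with every part at most 8: 919.
|122 − 919| = 797.

797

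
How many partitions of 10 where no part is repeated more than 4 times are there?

There are too many to list fully; the first 12 (by largest part) are:
10
1, 9
2, 8
1, 1, 8
3, 7
1, 2, 7
1, 1, 1, 7
4, 6
1, 3, 6
2, 2, 6
1, 1, 2, 6
1, 1, 1, 1, 6
…and 22 more, for 34 total.

34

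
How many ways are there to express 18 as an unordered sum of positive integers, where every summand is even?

30

A partial list (first 12 by largest part):
18
16 + 2
14 + 4
14 + 2 + 2
12 + 6
12 + 4 + 2
12 + 2 + 2 + 2
10 + 8
10 + 6 + 2
10 + 4 + 4
10 + 4 + 2 + 2
10 + 2 + 2 + 2 + 2
…and 18 more, for 30 total.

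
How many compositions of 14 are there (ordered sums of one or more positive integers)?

8192

The number of compositions of n is 2^(n−1); here 2^13 = 8192.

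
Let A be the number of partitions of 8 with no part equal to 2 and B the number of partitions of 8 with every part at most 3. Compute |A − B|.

Partitions of 8 with no part equal to 2: 11.
Partitions of 8 with every part at most 3: 10.
|11 − 10| = 1.

1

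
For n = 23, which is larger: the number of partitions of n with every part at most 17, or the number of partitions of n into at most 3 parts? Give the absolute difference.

1180

Partitions of 23 with every part at most 17: 1236.
Partitions of 23 into at most 3 parts: 56.
|1236 − 56| = 1180.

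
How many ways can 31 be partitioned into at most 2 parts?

16

Enumerating:
31
30, 1
29, 2
28, 3
27, 4
26, 5
25, 6
24, 7
23, 8
22, 9
21, 10
20, 11
19, 12
18, 13
17, 14
16, 15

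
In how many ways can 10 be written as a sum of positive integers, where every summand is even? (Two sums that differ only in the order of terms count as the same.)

7

The partitions of 10 that satisfy the conditions:
10
8+2
6+4
6+2+2
4+4+2
4+2+2+2
2+2+2+2+2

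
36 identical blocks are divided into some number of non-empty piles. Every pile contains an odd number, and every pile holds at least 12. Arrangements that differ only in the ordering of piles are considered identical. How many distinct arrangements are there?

3

They are:
23 + 13
21 + 15
19 + 17
Counting gives 3.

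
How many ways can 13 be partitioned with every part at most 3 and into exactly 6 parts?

3

Listing the qualifying partitions of 13:
1 + 1 + 2 + 3 + 3 + 3
1 + 2 + 2 + 2 + 3 + 3
2 + 2 + 2 + 2 + 2 + 3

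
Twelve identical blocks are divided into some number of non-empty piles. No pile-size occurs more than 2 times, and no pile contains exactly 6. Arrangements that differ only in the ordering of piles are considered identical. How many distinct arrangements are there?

There are too many to list fully; the first 12 (by largest part) are:
12
1, 11
2, 10
1, 1, 10
3, 9
1, 2, 9
4, 8
1, 3, 8
2, 2, 8
1, 1, 2, 8
5, 7
1, 4, 7
…and 17 more, for 29 total.

29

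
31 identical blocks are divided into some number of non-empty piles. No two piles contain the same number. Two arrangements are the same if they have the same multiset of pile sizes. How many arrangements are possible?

There are 340 such partitions.

340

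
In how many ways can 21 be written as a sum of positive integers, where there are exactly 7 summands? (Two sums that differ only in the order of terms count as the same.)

105

Enumerating by decreasing first part gives 105 partitions in all.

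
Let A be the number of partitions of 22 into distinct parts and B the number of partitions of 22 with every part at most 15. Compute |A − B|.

Partitions of 22 into distinct parts: 89.
Partitions of 22 with every part at most 15: 972.
|89 − 972| = 883.

883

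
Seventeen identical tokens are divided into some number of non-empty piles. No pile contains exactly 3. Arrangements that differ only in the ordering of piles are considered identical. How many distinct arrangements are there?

162

Systematic enumeration (by largest part, then next-largest, …) yields 162.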